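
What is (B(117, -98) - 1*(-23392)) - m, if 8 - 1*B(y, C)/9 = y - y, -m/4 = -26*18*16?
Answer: -6488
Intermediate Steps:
m = 29952 (m = -4*(-26*18)*16 = -(-1872)*16 = -4*(-7488) = 29952)
B(y, C) = 72 (B(y, C) = 72 - 9*(y - y) = 72 - 9*0 = 72 + 0 = 72)
(B(117, -98) - 1*(-23392)) - m = (72 - 1*(-23392)) - 1*29952 = (72 + 23392) - 29952 = 23464 - 29952 = -6488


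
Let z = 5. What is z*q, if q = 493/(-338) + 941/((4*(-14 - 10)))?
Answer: -913465/16224 ≈ -56.303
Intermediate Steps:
q = -182693/16224 (q = 493*(-1/338) + 941/((4*(-24))) = -493/338 + 941/(-96) = -493/338 + 941*(-1/96) = -493/338 - 941/96 = -182693/16224 ≈ -11.261)
z*q = 5*(-182693/16224) = -913465/16224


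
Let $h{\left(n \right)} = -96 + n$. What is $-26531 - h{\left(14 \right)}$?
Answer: $-26449$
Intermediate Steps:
$-26531 - h{\left(14 \right)} = -26531 - \left(-96 + 14\right) = -26531 - -82 = -26531 + 82 = -26449$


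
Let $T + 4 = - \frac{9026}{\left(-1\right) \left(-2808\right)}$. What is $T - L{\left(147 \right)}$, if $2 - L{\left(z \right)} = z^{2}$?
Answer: $\frac{30326099}{1404} \approx 21600.0$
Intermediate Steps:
$T = - \frac{10129}{1404}$ ($T = -4 - \frac{9026}{\left(-1\right) \left(-2808\right)} = -4 - \frac{9026}{2808} = -4 - \frac{4513}{1404} = - \frac{10129}{1404} \approx -7.2144$)
$L{\left(z \right)} = 2 - z^{2}$
$T - L{\left(147 \right)} = - \frac{10129}{1404} - \left(2 - 147^{2}\right) = - \frac{10129}{1404} - \left(2 - 21609\right) = - \frac{10129}{1404} - -21607 = - \frac{10129}{1404} + 21607 = \frac{30326099}{1404}$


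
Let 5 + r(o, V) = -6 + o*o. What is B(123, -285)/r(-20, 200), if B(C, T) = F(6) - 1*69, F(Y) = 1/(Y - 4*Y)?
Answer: -1243/7002 ≈ -0.17752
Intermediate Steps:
F(Y) = -1/(3*Y) (F(Y) = 1/(-3*Y) = -1/(3*Y))
r(o, V) = -11 + o² (r(o, V) = -5 + (-6 + o*o) = -5 + (-6 + o²) = -11 + o²)
B(C, T) = -1243/18 (B(C, T) = -⅓/6 - 1*69 = -⅓*⅙ - 69 = -1/18 - 69 = -1243/18)
B(123, -285)/r(-20, 200) = -1243/(18*(-11 + (-20)²)) = -1243/(18*(-11 + 400)) = -1243/18/389 = -1243/18*1/389 = -1243/7002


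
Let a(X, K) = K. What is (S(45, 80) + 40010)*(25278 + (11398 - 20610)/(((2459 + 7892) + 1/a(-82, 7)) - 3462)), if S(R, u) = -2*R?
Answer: 1520629880530/1507 ≈ 1.0090e+9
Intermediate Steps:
(S(45, 80) + 40010)*(25278 + (11398 - 20610)/(((2459 + 7892) + 1/a(-82, 7)) - 3462)) = (-2*45 + 40010)*(25278 + (11398 - 20610)/(((2459 + 7892) + 1/7) - 3462)) = (-90 + 40010)*(25278 - 9212/((10351 + ⅐) - 3462)) = 39920*(25278 - 9212/(72458/7 - 3462)) = 39920*(25278 - 9212/48224/7) = 39920*(25278 - 9212*7/48224) = 39920*(25278 - 16121/12056) = 39920*(304735447/12056) = 1520629880530/1507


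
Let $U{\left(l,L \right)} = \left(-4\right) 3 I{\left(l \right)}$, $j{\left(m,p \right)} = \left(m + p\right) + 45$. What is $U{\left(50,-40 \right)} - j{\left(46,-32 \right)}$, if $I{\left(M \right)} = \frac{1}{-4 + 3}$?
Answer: $-47$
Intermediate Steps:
$I{\left(M \right)} = -1$ ($I{\left(M \right)} = \frac{1}{-1} = -1$)
$j{\left(m,p \right)} = 45 + m + p$
$U{\left(l,L \right)} = 12$ ($U{\left(l,L \right)} = \left(-4\right) 3 \left(-1\right) = \left(-12\right) \left(-1\right) = 12$)
$U{\left(50,-40 \right)} - j{\left(46,-32 \right)} = 12 - \left(45 + 46 - 32\right) = 12 - 59 = -47$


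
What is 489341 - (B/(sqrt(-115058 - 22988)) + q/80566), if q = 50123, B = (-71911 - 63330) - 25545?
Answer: 39424196883/80566 - 80393*I*sqrt(138046)/69023 ≈ 4.8934e+5 - 432.75*I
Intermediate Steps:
B = -160786 (B = -135241 - 25545 = -160786)
489341 - (B/(sqrt(-115058 - 22988)) + q/80566) = 489341 - (-160786/sqrt(-115058 - 22988) + 50123/80566) = 489341 - (-160786*(-I*sqrt(138046)/138046) + 50123*(1/80566)) = 489341 - (-160786*(-I*sqrt(138046)/138046) + 50123/80566) = 489341 - (-(-80393)*I*sqrt(138046)/69023 + 50123/80566) = 489341 - (80393*I*sqrt(138046)/69023 + 50123/80566) = 489341 - (50123/80566 + 80393*I*sqrt(138046)/69023) = 489341 + (-50123/80566 - 80393*I*sqrt(138046)/69023) = 39424196883/80566 - 80393*I*sqrt(138046)/69023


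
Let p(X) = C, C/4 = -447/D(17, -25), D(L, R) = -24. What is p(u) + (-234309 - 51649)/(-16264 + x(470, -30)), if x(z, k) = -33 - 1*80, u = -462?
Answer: 3012089/32754 ≈ 91.961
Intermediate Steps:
x(z, k) = -113 (x(z, k) = -33 - 80 = -113)
C = 149/2 (C = 4*(-447/(-24)) = 4*(-447*(-1/24)) = 4*(149/8) = 149/2 ≈ 74.500)
p(X) = 149/2
p(u) + (-234309 - 51649)/(-16264 + x(470, -30)) = 149/2 + (-234309 - 51649)/(-16264 - 113) = 149/2 - 285958/(-16377) = 149/2 - 285958*(-1/16377) = 149/2 + 285958/16377 = 3012089/32754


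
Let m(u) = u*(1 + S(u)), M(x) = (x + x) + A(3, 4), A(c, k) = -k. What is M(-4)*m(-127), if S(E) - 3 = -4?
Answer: 0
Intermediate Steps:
S(E) = -1 (S(E) = 3 - 4 = -1)
M(x) = -4 + 2*x (M(x) = (x + x) - 1*4 = 2*x - 4 = -4 + 2*x)
m(u) = 0 (m(u) = u*(1 - 1) = u*0 = 0)
M(-4)*m(-127) = (-4 + 2*(-4))*0 = (-4 - 8)*0 = -12*0 = 0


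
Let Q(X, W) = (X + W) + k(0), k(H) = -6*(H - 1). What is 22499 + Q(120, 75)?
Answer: 22700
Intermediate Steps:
k(H) = 6 - 6*H (k(H) = -6*(-1 + H) = 6 - 6*H)
Q(X, W) = 6 + W + X (Q(X, W) = (X + W) + (6 - 6*0) = (W + X) + (6 + 0) = (W + X) + 6 = 6 + W + X)
22499 + Q(120, 75) = 22499 + (6 + 75 + 120) = 22499 + 201 = 22700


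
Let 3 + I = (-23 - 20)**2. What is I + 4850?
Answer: 6696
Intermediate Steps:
I = 1846 (I = -3 + (-23 - 20)**2 = -3 + (-43)**2 = -3 + 1849 = 1846)
I + 4850 = 1846 + 4850 = 6696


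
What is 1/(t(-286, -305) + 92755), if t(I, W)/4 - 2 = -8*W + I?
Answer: 1/101379 ≈ 9.8640e-6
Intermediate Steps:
t(I, W) = 8 - 32*W + 4*I (t(I, W) = 8 + 4*(-8*W + I) = 8 + 4*(I - 8*W) = 8 + (-32*W + 4*I) = 8 - 32*W + 4*I)
1/(t(-286, -305) + 92755) = 1/((8 - 32*(-305) + 4*(-286)) + 92755) = 1/((8 + 9760 - 1144) + 92755) = 1/(8624 + 92755) = 1/101379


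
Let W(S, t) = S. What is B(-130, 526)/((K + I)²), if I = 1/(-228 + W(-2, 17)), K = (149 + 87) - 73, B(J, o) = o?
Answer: 27825400/1405425121 ≈ 0.019799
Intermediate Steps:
K = 163 (K = 236 - 73 = 163)
I = -1/230 (I = 1/(-228 - 2) = 1/(-230) = -1/230 ≈ -0.0043478)
B(-130, 526)/((K + I)²) = 526/((163 - 1/230)²) = 526/((37489/230)²) = 526/(1405425121/52900) = 526*(52900/1405425121) = 27825400/1405425121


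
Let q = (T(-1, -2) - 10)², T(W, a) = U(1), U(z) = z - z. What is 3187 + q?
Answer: 3287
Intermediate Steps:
U(z) = 0
T(W, a) = 0
q = 100 (q = (0 - 10)² = (-10)² = 100)
3187 + q = 3187 + 100 = 3287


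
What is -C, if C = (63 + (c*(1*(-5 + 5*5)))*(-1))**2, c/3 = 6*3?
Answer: -1034289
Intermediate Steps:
c = 54 (c = 3*(6*3) = 3*18 = 54)
C = 1034289 (C = (63 + (54*(1*(-5 + 5*5)))*(-1))**2 = (63 + (54*(1*(-5 + 25)))*(-1))**2 = (63 + (54*(1*20))*(-1))**2 = (63 + (54*20)*(-1))**2 = (63 + 1080*(-1))**2 = (63 - 1080)**2 = (-1017)**2 = 1034289)
-C = -1*1034289 = -1034289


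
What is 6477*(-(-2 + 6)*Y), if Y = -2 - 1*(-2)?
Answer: 0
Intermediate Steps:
Y = 0 (Y = -2 + 2 = 0)
6477*(-(-2 + 6)*Y) = 6477*(-(-2 + 6)*0) = 6477*(-4*0) = 6477*(-1*0) = 6477*0 = 0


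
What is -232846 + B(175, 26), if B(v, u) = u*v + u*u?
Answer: -227620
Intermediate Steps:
B(v, u) = u**2 + u*v (B(v, u) = u*v + u**2 = u**2 + u*v)
-232846 + B(175, 26) = -232846 + 26*(26 + 175) = -232846 + 26*201 = -232846 + 5226 = -227620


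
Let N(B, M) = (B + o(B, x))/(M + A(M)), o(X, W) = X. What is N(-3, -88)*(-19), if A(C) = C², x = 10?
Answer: 19/1276 ≈ 0.014890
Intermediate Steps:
N(B, M) = 2*B/(M + M²) (N(B, M) = (B + B)/(M + M²) = (2*B)/(M + M²) = 2*B/(M + M²))
N(-3, -88)*(-19) = (2*(-3)/(-88*(1 - 88)))*(-19) = (2*(-3)*(-1/88)/(-87))*(-19) = (2*(-3)*(-1/88)*(-1/87))*(-19) = -1/1276*(-19) = 19/1276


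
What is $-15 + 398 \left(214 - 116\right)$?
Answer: $38989$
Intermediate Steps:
$-15 + 398 \left(214 - 116\right) = -15 + 398 \cdot 98 = -15 + 39004 = 38989$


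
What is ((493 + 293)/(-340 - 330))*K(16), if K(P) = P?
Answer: -6288/335 ≈ -18.770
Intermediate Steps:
((493 + 293)/(-340 - 330))*K(16) = ((493 + 293)/(-340 - 330))*16 = (786/(-670))*16 = (786*(-1/670))*16 = -393/335*16 = -6288/335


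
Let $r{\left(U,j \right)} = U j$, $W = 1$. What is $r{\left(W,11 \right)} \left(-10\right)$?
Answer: $-110$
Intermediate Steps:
$r{\left(W,11 \right)} \left(-10\right) = 1 \cdot 11 \left(-10\right) = 11 \left(-10\right) = -110$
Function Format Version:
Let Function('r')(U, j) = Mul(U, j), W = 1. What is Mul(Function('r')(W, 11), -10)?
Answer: -110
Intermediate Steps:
Mul(Function('r')(W, 11), -10) = Mul(Mul(1, 11), -10) = Mul(11, -10) = -110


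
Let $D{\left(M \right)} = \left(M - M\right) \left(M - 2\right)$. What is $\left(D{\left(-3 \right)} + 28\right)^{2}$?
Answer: $784$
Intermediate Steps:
$D{\left(M \right)} = 0$ ($D{\left(M \right)} = 0 \left(-2 + M\right) = 0$)
$\left(D{\left(-3 \right)} + 28\right)^{2} = \left(0 + 28\right)^{2} = 28^{2} = 784$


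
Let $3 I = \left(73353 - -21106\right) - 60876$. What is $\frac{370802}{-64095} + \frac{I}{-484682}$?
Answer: $- \frac{5467835023}{941384630} \approx -5.8083$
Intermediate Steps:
$I = \frac{33583}{3}$ ($I = \frac{\left(73353 - -21106\right) - 60876}{3} = \frac{\left(73353 + 21106\right) - 60876}{3} = \frac{94459 - 60876}{3} = \frac{1}{3} \cdot 33583 = \frac{33583}{3} \approx 11194.0$)
$\frac{370802}{-64095} + \frac{I}{-484682} = \frac{370802}{-64095} + \frac{33583}{3 \left(-484682\right)} = 370802 \left(- \frac{1}{64095}\right) + \frac{33583}{3} \left(- \frac{1}{484682}\right) = - \frac{370802}{64095} - \frac{3053}{132186} = - \frac{5467835023}{941384630}$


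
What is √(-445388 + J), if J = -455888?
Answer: 2*I*√225319 ≈ 949.36*I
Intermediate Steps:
√(-445388 + J) = √(-445388 - 455888) = √(-901276) = 2*I*√225319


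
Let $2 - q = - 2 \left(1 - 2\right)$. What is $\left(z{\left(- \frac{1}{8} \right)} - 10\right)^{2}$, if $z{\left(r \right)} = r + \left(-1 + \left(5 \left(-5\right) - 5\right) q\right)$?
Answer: $\frac{7921}{64} \approx 123.77$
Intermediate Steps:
$q = 0$ ($q = 2 - - 2 \left(1 - 2\right) = 2 - \left(-2\right) \left(-1\right) = 2 - 2 = 0$)
$z{\left(r \right)} = -1 + r$ ($z{\left(r \right)} = r - \left(1 - \left(5 \left(-5\right) - 5\right) 0\right) = r - \left(1 - \left(-25 - 5\right) 0\right) = r - 1 = -1 + r$)
$\left(z{\left(- \frac{1}{8} \right)} - 10\right)^{2} = \left(\left(-1 - \frac{1}{8}\right) - 10\right)^{2} = \left(- \frac{9}{8} - 10\right)^{2} = \left(- \frac{89}{8}\right)^{2} = \frac{7921}{64}$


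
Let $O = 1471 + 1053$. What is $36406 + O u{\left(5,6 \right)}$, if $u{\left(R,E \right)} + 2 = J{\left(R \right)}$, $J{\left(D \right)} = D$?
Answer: $43978$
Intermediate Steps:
$u{\left(R,E \right)} = -2 + R$
$O = 2524$
$36406 + O u{\left(5,6 \right)} = 36406 + 2524 \left(-2 + 5\right) = 36406 + 2524 \cdot 3 = 36406 + 7572 = 43978$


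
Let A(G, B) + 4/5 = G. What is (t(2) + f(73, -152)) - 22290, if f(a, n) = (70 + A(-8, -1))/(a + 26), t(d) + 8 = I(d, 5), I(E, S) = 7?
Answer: -1225971/55 ≈ -22290.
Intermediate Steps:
A(G, B) = -4/5 + G
t(d) = -1 (t(d) = -8 + 7 = -1)
f(a, n) = 306/(5*(26 + a)) (f(a, n) = (70 + (-4/5 - 8))/(a + 26) = (70 - 44/5)/(26 + a) = 306/(5*(26 + a)))
(t(2) + f(73, -152)) - 22290 = (-1 + 306/(5*(26 + 73))) - 22290 = (-1 + (306/5)/99) - 22290 = (-1 + (306/5)*(1/99)) - 22290 = (-1 + 34/55) - 22290 = -21/55 - 22290 = -1225971/55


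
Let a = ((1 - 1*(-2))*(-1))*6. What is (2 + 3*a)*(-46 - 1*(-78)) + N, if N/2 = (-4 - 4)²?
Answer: -1536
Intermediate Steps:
N = 128 (N = 2*(-4 - 4)² = 2*(-8)² = 2*64 = 128)
a = -18 (a = ((1 + 2)*(-1))*6 = (3*(-1))*6 = -3*6 = -18)
(2 + 3*a)*(-46 - 1*(-78)) + N = (2 + 3*(-18))*(-46 - 1*(-78)) + 128 = (2 - 54)*(-46 + 78) + 128 = -52*32 + 128 = -1664 + 128 = -1536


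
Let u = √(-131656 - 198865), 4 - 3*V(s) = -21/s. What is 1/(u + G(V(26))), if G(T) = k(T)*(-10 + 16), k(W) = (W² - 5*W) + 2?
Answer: -21250398/340279565965 - 1028196*I*√330521/340279565965 ≈ -6.245e-5 - 0.0017372*I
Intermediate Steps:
k(W) = 2 + W² - 5*W
V(s) = 4/3 + 7/s (V(s) = 4/3 - (-7)/s = 4/3 + 7/s)
u = I*√330521 (u = √(-330521) = I*√330521 ≈ 574.91*I)
G(T) = 12 - 30*T + 6*T² (G(T) = (2 + T² - 5*T)*(-10 + 16) = (2 + T² - 5*T)*6 = 12 - 30*T + 6*T²)
1/(u + G(V(26))) = 1/(I*√330521 + (12 - 30*(4/3 + 7/26) + 6*(4/3 + 7/26)²)) = 1/(I*√330521 + (12 - 30*125/78 + 6*(125/78)²)) = 1/(I*√330521 + (12 - 625/13 + 6*(15625/6084))) = 1/(I*√330521 + (12 - 625/13 + 15625/1014)) = 1/(I*√330521 - 20957/1014) = 1/(-20957/1014 + I*√330521)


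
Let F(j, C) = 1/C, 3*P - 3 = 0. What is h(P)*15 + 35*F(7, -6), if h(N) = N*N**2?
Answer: 55/6 ≈ 9.1667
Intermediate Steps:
P = 1 (P = 1 + (1/3)*0 = 1 + 0 = 1)
h(N) = N**3
F(j, C) = 1/C
h(P)*15 + 35*F(7, -6) = 1**3*15 + 35/(-6) = 1*15 + 35*(-1/6) = 15 - 35/6 = 55/6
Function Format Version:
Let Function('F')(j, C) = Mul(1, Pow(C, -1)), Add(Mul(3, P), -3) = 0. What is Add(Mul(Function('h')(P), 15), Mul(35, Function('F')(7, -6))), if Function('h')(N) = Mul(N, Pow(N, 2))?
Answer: Rational(55, 6) ≈ 9.1667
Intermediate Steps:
P = 1 (P = Add(1, Mul(Rational(1, 3), 0)) = Add(1, 0) = 1)
Function('h')(N) = Pow(N, 3)
Function('F')(j, C) = Pow(C, -1)
Add(Mul(Function('h')(P), 15), Mul(35, Function('F')(7, -6))) = Add(Mul(Pow(1, 3), 15), Mul(35, Pow(-6, -1))) = Add(Mul(1, 15), Mul(35, Rational(-1, 6))) = Add(15, Rational(-35, 6)) = Rational(55, 6)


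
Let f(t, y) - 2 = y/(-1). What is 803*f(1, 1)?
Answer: 803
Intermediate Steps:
f(t, y) = 2 - y (f(t, y) = 2 + y/(-1) = 2 + y*(-1) = 2 - y)
803*f(1, 1) = 803*(2 - 1*1) = 803*(2 - 1) = 803*1 = 803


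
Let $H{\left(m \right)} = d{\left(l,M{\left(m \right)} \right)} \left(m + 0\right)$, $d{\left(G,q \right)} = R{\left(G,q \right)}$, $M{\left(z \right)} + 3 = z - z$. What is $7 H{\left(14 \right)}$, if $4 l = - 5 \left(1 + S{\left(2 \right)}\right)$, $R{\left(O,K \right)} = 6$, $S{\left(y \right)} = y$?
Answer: $588$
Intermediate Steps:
$M{\left(z \right)} = -3$ ($M{\left(z \right)} = -3 + \left(z - z\right) = -3 + 0 = -3$)
$l = - \frac{15}{4}$ ($l = \frac{\left(-5\right) \left(1 + 2\right)}{4} = \frac{\left(-5\right) 3}{4} = \frac{1}{4} \left(-15\right) = - \frac{15}{4} \approx -3.75$)
$d{\left(G,q \right)} = 6$
$H{\left(m \right)} = 6 m$ ($H{\left(m \right)} = 6 \left(m + 0\right) = 6 m$)
$7 H{\left(14 \right)} = 7 \cdot 6 \cdot 14 = 7 \cdot 84 = 588$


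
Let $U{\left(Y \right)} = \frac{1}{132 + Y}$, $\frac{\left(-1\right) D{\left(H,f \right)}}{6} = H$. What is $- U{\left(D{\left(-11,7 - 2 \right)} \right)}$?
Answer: $- \frac{1}{198} \approx -0.0050505$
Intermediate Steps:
$D{\left(H,f \right)} = - 6 H$
$- U{\left(D{\left(-11,7 - 2 \right)} \right)} = - \frac{1}{132 - -66} = - \frac{1}{132 + 66} = - \frac{1}{198}$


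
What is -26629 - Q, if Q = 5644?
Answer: -32273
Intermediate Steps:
-26629 - Q = -26629 - 1*5644 = -26629 - 5644 = -32273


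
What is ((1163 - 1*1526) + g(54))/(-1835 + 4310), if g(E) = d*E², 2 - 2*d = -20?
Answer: 961/75 ≈ 12.813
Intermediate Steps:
d = 11 (d = 1 - ½*(-20) = 1 + 10 = 11)
g(E) = 11*E²
((1163 - 1*1526) + g(54))/(-1835 + 4310) = ((1163 - 1*1526) + 11*54²)/(-1835 + 4310) = ((1163 - 1526) + 11*2916)/2475 = (-363 + 32076)*(1/2475) = 31713*(1/2475) = 961/75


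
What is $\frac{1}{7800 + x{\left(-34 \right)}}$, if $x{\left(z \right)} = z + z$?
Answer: $\frac{1}{7732} \approx 0.00012933$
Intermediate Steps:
$x{\left(z \right)} = 2 z$
$\frac{1}{7800 + x{\left(-34 \right)}} = \frac{1}{7800 + 2 \left(-34\right)} = \frac{1}{7800 - 68} = \frac{1}{7732}$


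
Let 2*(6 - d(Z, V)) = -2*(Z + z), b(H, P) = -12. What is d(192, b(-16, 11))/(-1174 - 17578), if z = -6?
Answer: -3/293 ≈ -0.010239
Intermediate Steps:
d(Z, V) = Z (d(Z, V) = 6 - (-1)*(Z - 6) = 6 - (-1)*(-6 + Z) = 6 - (12 - 2*Z)/2 = 6 + (-6 + Z) = Z)
d(192, b(-16, 11))/(-1174 - 17578) = 192/(-1174 - 17578) = 192/(-18752) = 192*(-1/18752) = -3/293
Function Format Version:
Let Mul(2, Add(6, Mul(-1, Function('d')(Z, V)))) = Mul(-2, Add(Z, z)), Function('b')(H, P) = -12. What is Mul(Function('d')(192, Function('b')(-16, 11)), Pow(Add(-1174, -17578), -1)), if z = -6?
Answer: Rational(-3, 293) ≈ -0.010239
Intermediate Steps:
Function('d')(Z, V) = Z (Function('d')(Z, V) = Add(6, Mul(Rational(-1, 2), Mul(-2, Add(Z, -6)))) = Add(6, Mul(Rational(-1, 2), Mul(-2, Add(-6, Z)))) = Add(6, Mul(Rational(-1, 2), Add(12, Mul(-2, Z)))) = Add(6, Add(-6, Z)) = Z)
Mul(Function('d')(192, Function('b')(-16, 11)), Pow(Add(-1174, -17578), -1)) = Mul(192, Pow(Add(-1174, -17578), -1)) = Mul(192, Pow(-18752, -1)) = Mul(192, Rational(-1, 18752)) = Rational(-3, 293)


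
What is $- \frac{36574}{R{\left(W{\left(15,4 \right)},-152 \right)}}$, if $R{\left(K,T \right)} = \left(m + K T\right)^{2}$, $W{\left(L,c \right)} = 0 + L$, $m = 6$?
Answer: $- \frac{18287}{2585538} \approx -0.0070728$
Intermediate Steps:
$W{\left(L,c \right)} = L$
$R{\left(K,T \right)} = \left(6 + K T\right)^{2}$
$- \frac{36574}{R{\left(W{\left(15,4 \right)},-152 \right)}} = - \frac{36574}{\left(6 + 15 \left(-152\right)\right)^{2}} = - \frac{36574}{\left(6 - 2280\right)^{2}} = - \frac{36574}{\left(-2274\right)^{2}} = - \frac{36574}{5171076} = \left(-36574\right) \frac{1}{5171076} = - \frac{18287}{2585538}$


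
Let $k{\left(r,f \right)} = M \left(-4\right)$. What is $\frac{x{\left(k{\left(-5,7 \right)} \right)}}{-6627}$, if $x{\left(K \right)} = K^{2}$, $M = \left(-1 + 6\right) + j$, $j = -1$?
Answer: $- \frac{256}{6627} \approx -0.03863$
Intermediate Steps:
$M = 4$ ($M = \left(-1 + 6\right) - 1 = 5 - 1 = 4$)
$k{\left(r,f \right)} = -16$ ($k{\left(r,f \right)} = 4 \left(-4\right) = -16$)
$\frac{x{\left(k{\left(-5,7 \right)} \right)}}{-6627} = \frac{\left(-16\right)^{2}}{-6627} = 256 \left(- \frac{1}{6627}\right) = - \frac{256}{6627}$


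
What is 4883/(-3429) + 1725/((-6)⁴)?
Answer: -189/2032 ≈ -0.093012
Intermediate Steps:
4883/(-3429) + 1725/((-6)⁴) = 4883*(-1/3429) + 1725/1296 = -4883/3429 + 1725*(1/1296) = -4883/3429 + 575/432 = -189/2032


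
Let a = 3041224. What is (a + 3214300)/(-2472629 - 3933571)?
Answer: -1563881/1601550 ≈ -0.97648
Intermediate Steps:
(a + 3214300)/(-2472629 - 3933571) = (3041224 + 3214300)/(-2472629 - 3933571) = 6255524/(-6406200) = 6255524*(-1/6406200) = -1563881/1601550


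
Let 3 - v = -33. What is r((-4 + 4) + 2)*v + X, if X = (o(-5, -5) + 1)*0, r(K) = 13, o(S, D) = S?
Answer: 468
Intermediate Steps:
v = 36 (v = 3 - 1*(-33) = 3 + 33 = 36)
X = 0 (X = (-5 + 1)*0 = -4*0 = 0)
r((-4 + 4) + 2)*v + X = 13*36 + 0 = 468 + 0 = 468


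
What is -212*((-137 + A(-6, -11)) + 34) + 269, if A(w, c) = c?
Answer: 24437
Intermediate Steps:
-212*((-137 + A(-6, -11)) + 34) + 269 = -212*((-137 - 11) + 34) + 269 = -212*(-148 + 34) + 269 = -212*(-114) + 269 = 24168 + 269 = 24437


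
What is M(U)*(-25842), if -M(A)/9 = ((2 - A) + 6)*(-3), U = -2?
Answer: -6977340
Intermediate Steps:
M(A) = 216 - 27*A (M(A) = -9*((2 - A) + 6)*(-3) = -9*(8 - A)*(-3) = -9*(-24 + 3*A) = 216 - 27*A)
M(U)*(-25842) = (216 - 27*(-2))*(-25842) = (216 + 54)*(-25842) = 270*(-25842) = -6977340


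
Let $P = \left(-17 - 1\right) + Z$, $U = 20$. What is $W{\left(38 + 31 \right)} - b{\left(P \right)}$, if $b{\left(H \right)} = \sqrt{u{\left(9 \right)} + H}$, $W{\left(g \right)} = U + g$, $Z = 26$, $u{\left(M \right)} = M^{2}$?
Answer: $89 - \sqrt{89} \approx 79.566$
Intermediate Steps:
$W{\left(g \right)} = 20 + g$
$P = 8$ ($P = \left(-17 - 1\right) + 26 = -18 + 26 = 8$)
$b{\left(H \right)} = \sqrt{81 + H}$ ($b{\left(H \right)} = \sqrt{9^{2} + H} = \sqrt{81 + H}$)
$W{\left(38 + 31 \right)} - b{\left(P \right)} = \left(20 + \left(38 + 31\right)\right) - \sqrt{81 + 8} = \left(20 + 69\right) - \sqrt{89} = 89 - \sqrt{89}$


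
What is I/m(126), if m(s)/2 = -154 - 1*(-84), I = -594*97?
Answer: 28809/70 ≈ 411.56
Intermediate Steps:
I = -57618
m(s) = -140 (m(s) = 2*(-154 - 1*(-84)) = 2*(-154 + 84) = 2*(-70) = -140)
I/m(126) = -57618/(-140) = -57618*(-1/140) = 28809/70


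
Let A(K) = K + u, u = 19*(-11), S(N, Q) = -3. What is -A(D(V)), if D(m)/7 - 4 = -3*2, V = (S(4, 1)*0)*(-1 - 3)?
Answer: 223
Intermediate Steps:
u = -209
V = 0 (V = (-3*0)*(-1 - 3) = 0*(-4) = 0)
D(m) = -14 (D(m) = 28 + 7*(-3*2) = 28 + 7*(-6) = 28 - 42 = -14)
A(K) = -209 + K (A(K) = K - 209 = -209 + K)
-A(D(V)) = -(-209 - 14) = -1*(-223) = 223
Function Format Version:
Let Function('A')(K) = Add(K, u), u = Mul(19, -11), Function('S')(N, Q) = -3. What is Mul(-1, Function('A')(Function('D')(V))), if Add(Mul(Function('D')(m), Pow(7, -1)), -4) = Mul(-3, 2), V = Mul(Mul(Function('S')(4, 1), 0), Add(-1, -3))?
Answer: 223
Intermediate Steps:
u = -209
V = 0 (V = Mul(Mul(-3, 0), Add(-1, -3)) = Mul(0, -4) = 0)
Function('D')(m) = -14 (Function('D')(m) = Add(28, Mul(7, Mul(-3, 2))) = Add(28, Mul(7, -6)) = Add(28, -42) = -14)
Function('A')(K) = Add(-209, K) (Function('A')(K) = Add(K, -209) = Add(-209, K))
Mul(-1, Function('A')(Function('D')(V))) = Mul(-1, Add(-209, -14)) = Mul(-1, -223) = 223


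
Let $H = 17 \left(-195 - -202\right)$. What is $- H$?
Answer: $-119$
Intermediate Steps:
$H = 119$ ($H = 17 \left(-195 + 202\right) = 17 \cdot 7 = 119$)
$- H = \left(-1\right) 119 = -119$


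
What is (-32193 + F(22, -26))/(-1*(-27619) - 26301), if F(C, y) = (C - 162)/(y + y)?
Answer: -209237/8567 ≈ -24.424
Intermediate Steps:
F(C, y) = (-162 + C)/(2*y) (F(C, y) = (-162 + C)/((2*y)) = (-162 + C)*(1/(2*y)) = (-162 + C)/(2*y))
(-32193 + F(22, -26))/(-1*(-27619) - 26301) = (-32193 + (½)*(-162 + 22)/(-26))/(-1*(-27619) - 26301) = (-32193 + (½)*(-1/26)*(-140))/(27619 - 26301) = (-32193 + 35/13)/1318 = -418474/13*1/1318 = -209237/8567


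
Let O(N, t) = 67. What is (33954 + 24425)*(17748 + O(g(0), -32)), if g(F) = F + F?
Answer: 1040021885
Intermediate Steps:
g(F) = 2*F
(33954 + 24425)*(17748 + O(g(0), -32)) = (33954 + 24425)*(17748 + 67) = 58379*17815 = 1040021885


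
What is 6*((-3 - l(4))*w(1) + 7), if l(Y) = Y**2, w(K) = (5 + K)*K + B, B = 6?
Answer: -1326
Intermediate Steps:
w(K) = 6 + K*(5 + K) (w(K) = (5 + K)*K + 6 = K*(5 + K) + 6 = 6 + K*(5 + K))
6*((-3 - l(4))*w(1) + 7) = 6*((-3 - 1*4**2)*(6 + 1**2 + 5*1) + 7) = 6*((-3 - 1*16)*(6 + 1 + 5) + 7) = 6*((-3 - 16)*12 + 7) = 6*(-19*12 + 7) = 6*(-228 + 7) = 6*(-221) = -1326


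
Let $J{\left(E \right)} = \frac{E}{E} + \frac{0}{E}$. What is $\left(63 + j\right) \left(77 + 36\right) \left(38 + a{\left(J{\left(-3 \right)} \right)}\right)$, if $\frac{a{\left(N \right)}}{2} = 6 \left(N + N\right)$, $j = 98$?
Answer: $1127966$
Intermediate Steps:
$J{\left(E \right)} = 1$ ($J{\left(E \right)} = 1 + 0 = 1$)
$a{\left(N \right)} = 24 N$ ($a{\left(N \right)} = 2 \cdot 6 \left(N + N\right) = 2 \cdot 6 \cdot 2 N = 2 \cdot 12 N = 24 N$)
$\left(63 + j\right) \left(77 + 36\right) \left(38 + a{\left(J{\left(-3 \right)} \right)}\right) = \left(63 + 98\right) \left(77 + 36\right) \left(38 + 24 \cdot 1\right) = 161 \cdot 113 \left(38 + 24\right) = 161 \cdot 113 \cdot 62 = 161 \cdot 7006 = 1127966$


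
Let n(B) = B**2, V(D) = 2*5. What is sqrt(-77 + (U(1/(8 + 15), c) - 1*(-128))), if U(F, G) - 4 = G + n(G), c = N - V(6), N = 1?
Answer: sqrt(127) ≈ 11.269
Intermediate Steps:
V(D) = 10
c = -9 (c = 1 - 1*10 = 1 - 10 = -9)
U(F, G) = 4 + G + G**2 (U(F, G) = 4 + (G + G**2) = 4 + G + G**2)
sqrt(-77 + (U(1/(8 + 15), c) - 1*(-128))) = sqrt(-77 + ((4 - 9 + (-9)**2) - 1*(-128))) = sqrt(-77 + ((4 - 9 + 81) + 128)) = sqrt(-77 + (76 + 128)) = sqrt(-77 + 204) = sqrt(127)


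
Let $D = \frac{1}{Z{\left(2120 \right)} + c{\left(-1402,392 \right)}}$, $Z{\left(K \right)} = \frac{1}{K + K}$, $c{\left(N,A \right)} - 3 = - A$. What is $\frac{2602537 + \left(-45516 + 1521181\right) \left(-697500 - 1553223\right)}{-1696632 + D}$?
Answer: $\frac{2739016726405530811}{1399177631564} \approx 1.9576 \cdot 10^{6}$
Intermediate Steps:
$c{\left(N,A \right)} = 3 - A$
$Z{\left(K \right)} = \frac{1}{2 K}$
$D = - \frac{4240}{1649359}$ ($D = \frac{1}{\frac{1}{2 \cdot 2120} + \left(3 - 392\right)} = \frac{1}{\frac{1}{2} \cdot \frac{1}{2120} + \left(3 - 392\right)} = \frac{1}{\frac{1}{4240} - 389} = \frac{1}{- \frac{1649359}{4240}} = - \frac{4240}{1649359} \approx -0.0025707$)
$\frac{2602537 + \left(-45516 + 1521181\right) \left(-697500 - 1553223\right)}{-1696632 + D} = \frac{2602537 + \left(-45516 + 1521181\right) \left(-697500 - 1553223\right)}{-1696632 - \frac{4240}{1649359}} = \frac{2602537 + 1475665 \left(-2250723\right)}{- \frac{2798355263128}{1649359}} = \left(2602537 - 3321313155795\right) \left(- \frac{1649359}{2798355263128}\right) = \left(-3321310553258\right) \left(- \frac{1649359}{2798355263128}\right) = \frac{2739016726405530811}{1399177631564}$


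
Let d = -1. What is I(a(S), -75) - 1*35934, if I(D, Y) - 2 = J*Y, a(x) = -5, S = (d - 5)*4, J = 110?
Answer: -44182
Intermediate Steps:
S = -24 (S = (-1 - 5)*4 = -6*4 = -24)
I(D, Y) = 2 + 110*Y
I(a(S), -75) - 1*35934 = (2 + 110*(-75)) - 1*35934 = (2 - 8250) - 35934 = -8248 - 35934 = -44182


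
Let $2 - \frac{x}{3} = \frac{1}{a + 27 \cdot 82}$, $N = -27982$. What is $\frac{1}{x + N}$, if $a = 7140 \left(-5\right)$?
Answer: $- \frac{11162}{312268111} \approx -3.5745 \cdot 10^{-5}$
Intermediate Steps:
$a = -35700$
$x = \frac{66973}{11162}$ ($x = 6 - \frac{3}{-35700 + 27 \cdot 82} = 6 - \frac{3}{-35700 + 2214} = 6 - \frac{3}{-33486} = 6 - - \frac{1}{11162} = 6 + \frac{1}{11162} = \frac{66973}{11162} \approx 6.0001$)
$\frac{1}{x + N} = \frac{1}{\frac{66973}{11162} - 27982} = \frac{1}{- \frac{312268111}{11162}} = - \frac{11162}{312268111}$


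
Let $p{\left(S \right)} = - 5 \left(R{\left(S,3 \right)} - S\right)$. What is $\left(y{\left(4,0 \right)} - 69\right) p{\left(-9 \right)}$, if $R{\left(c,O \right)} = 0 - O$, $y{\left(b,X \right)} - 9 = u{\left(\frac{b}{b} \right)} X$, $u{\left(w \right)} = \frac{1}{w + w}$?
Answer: $1800$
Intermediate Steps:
$u{\left(w \right)} = \frac{1}{2 w}$
$y{\left(b,X \right)} = 9 + \frac{X}{2}$ ($y{\left(b,X \right)} = 9 + \frac{1}{2 \frac{b}{b}} X = 9 + \frac{1}{2 \cdot 1} X = 9 + \frac{1}{2} \cdot 1 X = 9 + \frac{X}{2}$)
$R{\left(c,O \right)} = - O$
$p{\left(S \right)} = 15 + 5 S$ ($p{\left(S \right)} = - 5 \left(\left(-1\right) 3 - S\right) = - 5 \left(-3 - S\right) = 15 + 5 S$)
$\left(y{\left(4,0 \right)} - 69\right) p{\left(-9 \right)} = \left(\left(9 + \frac{1}{2} \cdot 0\right) - 69\right) \left(15 + 5 \left(-9\right)\right) = \left(\left(9 + 0\right) - 69\right) \left(15 - 45\right) = \left(9 - 69\right) \left(-30\right) = \left(-60\right) \left(-30\right) = 1800$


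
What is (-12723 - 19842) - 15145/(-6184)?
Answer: -201366815/6184 ≈ -32563.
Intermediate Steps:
(-12723 - 19842) - 15145/(-6184) = -32565 - 15145*(-1/6184) = -32565 + 15145/6184 = -201366815/6184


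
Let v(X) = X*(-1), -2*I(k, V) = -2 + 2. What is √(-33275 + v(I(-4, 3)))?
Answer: 55*I*√11 ≈ 182.41*I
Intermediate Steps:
I(k, V) = 0 (I(k, V) = -(-2 + 2)/2 = -½*0 = 0)
v(X) = -X
√(-33275 + v(I(-4, 3))) = √(-33275 - 1*0) = √(-33275 + 0) = √(-33275) = 55*I*√11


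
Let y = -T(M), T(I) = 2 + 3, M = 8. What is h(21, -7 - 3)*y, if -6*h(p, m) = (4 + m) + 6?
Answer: 0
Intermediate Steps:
h(p, m) = -5/3 - m/6 (h(p, m) = -((4 + m) + 6)/6 = -(10 + m)/6 = -5/3 - m/6)
T(I) = 5
y = -5 (y = -1*5 = -5)
h(21, -7 - 3)*y = (-5/3 - (-7 - 3)/6)*(-5) = (-5/3 - ⅙*(-10))*(-5) = (-5/3 + 5/3)*(-5) = 0*(-5) = 0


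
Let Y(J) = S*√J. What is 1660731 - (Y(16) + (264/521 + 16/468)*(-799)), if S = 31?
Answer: 101251965527/60957 ≈ 1.6610e+6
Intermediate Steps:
Y(J) = 31*√J
1660731 - (Y(16) + (264/521 + 16/468)*(-799)) = 1660731 - (31*√16 + (264/521 + 16/468)*(-799)) = 1660731 - (31*4 + (264*(1/521) + 16*(1/468))*(-799)) = 1660731 - (124 + (264/521 + 4/117)*(-799)) = 1660731 - (124 + (32972/60957)*(-799)) = 1660731 - (124 - 26344628/60957) = 1660731 - 1*(-18785960/60957) = 1660731 + 18785960/60957 = 101251965527/60957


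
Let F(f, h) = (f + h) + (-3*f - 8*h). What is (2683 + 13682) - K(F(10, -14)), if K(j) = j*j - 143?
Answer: 10424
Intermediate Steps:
F(f, h) = -7*h - 2*f (F(f, h) = (f + h) + (-8*h - 3*f) = -7*h - 2*f)
K(j) = -143 + j² (K(j) = j² - 143 = -143 + j²)
(2683 + 13682) - K(F(10, -14)) = (2683 + 13682) - (-143 + (-7*(-14) - 2*10)²) = 16365 - (-143 + (98 - 20)²) = 16365 - (-143 + 78²) = 16365 - (-143 + 6084) = 16365 - 1*5941 = 16365 - 5941 = 10424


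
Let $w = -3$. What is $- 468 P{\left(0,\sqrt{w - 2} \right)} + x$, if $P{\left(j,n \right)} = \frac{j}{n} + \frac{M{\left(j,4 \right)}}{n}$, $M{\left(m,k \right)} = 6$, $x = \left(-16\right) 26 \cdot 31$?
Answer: $-12896 + \frac{2808 i \sqrt{5}}{5} \approx -12896.0 + 1255.8 i$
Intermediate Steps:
$x = -12896$ ($x = \left(-416\right) 31 = -12896$)
$P{\left(j,n \right)} = \frac{6}{n} + \frac{j}{n}$ ($P{\left(j,n \right)} = \frac{j}{n} + \frac{6}{n} = \frac{6}{n} + \frac{j}{n}$)
$- 468 P{\left(0,\sqrt{w - 2} \right)} + x = - 468 \frac{6 + 0}{\sqrt{-3 - 2}} - 12896 = - 468 \frac{1}{\sqrt{-5}} \cdot 6 - 12896 = - 468 \frac{1}{i \sqrt{5}} \cdot 6 - 12896 = - 468 - \frac{i \sqrt{5}}{5} \cdot 6 - 12896 = - 468 \left(- \frac{6 i \sqrt{5}}{5}\right) - 12896 = \frac{2808 i \sqrt{5}}{5} - 12896 = -12896 + \frac{2808 i \sqrt{5}}{5}$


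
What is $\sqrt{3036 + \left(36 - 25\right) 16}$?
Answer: $2 \sqrt{803} \approx 56.674$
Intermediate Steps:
$\sqrt{3036 + \left(36 - 25\right) 16} = \sqrt{3036 + 11 \cdot 16} = \sqrt{3036 + 176} = \sqrt{3212} = 2 \sqrt{803}$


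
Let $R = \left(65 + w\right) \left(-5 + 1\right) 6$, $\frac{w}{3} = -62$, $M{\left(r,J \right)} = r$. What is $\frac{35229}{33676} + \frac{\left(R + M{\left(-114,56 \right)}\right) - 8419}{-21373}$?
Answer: $\frac{942511621}{719757148} \approx 1.3095$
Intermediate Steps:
$w = -186$ ($w = 3 \left(-62\right) = -186$)
$R = 2904$ ($R = \left(65 - 186\right) \left(-5 + 1\right) 6 = - 121 \left(\left(-4\right) 6\right) = \left(-121\right) \left(-24\right) = 2904$)
$\frac{35229}{33676} + \frac{\left(R + M{\left(-114,56 \right)}\right) - 8419}{-21373} = \frac{35229}{33676} + \frac{\left(2904 - 114\right) - 8419}{-21373} = 35229 \cdot \frac{1}{33676} + \left(2790 - 8419\right) \left(- \frac{1}{21373}\right) = \frac{35229}{33676} - - \frac{5629}{21373} = \frac{35229}{33676} + \frac{5629}{21373} = \frac{942511621}{719757148}$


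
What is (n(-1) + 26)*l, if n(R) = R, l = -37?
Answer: -925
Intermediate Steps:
(n(-1) + 26)*l = (-1 + 26)*(-37) = 25*(-37) = -925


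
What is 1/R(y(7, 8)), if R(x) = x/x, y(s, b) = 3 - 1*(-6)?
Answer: 1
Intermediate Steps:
y(s, b) = 9 (y(s, b) = 3 + 6 = 9)
R(x) = 1
1/R(y(7, 8)) = 1/1 = 1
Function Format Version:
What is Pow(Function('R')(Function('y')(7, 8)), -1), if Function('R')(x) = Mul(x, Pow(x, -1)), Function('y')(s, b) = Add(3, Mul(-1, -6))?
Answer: 1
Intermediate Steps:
Function('y')(s, b) = 9 (Function('y')(s, b) = Add(3, 6) = 9)
Function('R')(x) = 1
Pow(Function('R')(Function('y')(7, 8)), -1) = Pow(1, -1) = 1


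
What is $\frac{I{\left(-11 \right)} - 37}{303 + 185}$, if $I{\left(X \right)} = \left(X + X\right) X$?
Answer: $\frac{205}{488} \approx 0.42008$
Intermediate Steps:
$I{\left(X \right)} = 2 X^{2}$ ($I{\left(X \right)} = 2 X X = 2 X^{2}$)
$\frac{I{\left(-11 \right)} - 37}{303 + 185} = \frac{2 \left(-11\right)^{2} - 37}{303 + 185} = \frac{2 \cdot 121 - 37}{488} = \left(242 - 37\right) \frac{1}{488} = 205 \cdot \frac{1}{488} = \frac{205}{488}$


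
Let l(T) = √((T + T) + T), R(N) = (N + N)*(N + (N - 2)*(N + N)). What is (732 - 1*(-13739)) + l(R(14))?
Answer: 14471 + 70*√6 ≈ 14642.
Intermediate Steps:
R(N) = 2*N*(N + 2*N*(-2 + N)) (R(N) = (2*N)*(N + (-2 + N)*(2*N)) = (2*N)*(N + 2*N*(-2 + N)) = 2*N*(N + 2*N*(-2 + N)))
l(T) = √3*√T (l(T) = √(2*T + T) = √(3*T) = √3*√T)
(732 - 1*(-13739)) + l(R(14)) = (732 - 1*(-13739)) + √3*√(14²*(-6 + 4*14)) = (732 + 13739) + √3*√(196*(-6 + 56)) = 14471 + √3*√(196*50) = 14471 + √3*√9800 = 14471 + √3*(70*√2) = 14471 + 70*√6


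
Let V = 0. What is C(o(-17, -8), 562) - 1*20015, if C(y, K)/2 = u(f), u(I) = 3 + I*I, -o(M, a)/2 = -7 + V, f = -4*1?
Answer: -19977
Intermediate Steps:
f = -4
o(M, a) = 14 (o(M, a) = -2*(-7 + 0) = -2*(-7) = 14)
u(I) = 3 + I²
C(y, K) = 38 (C(y, K) = 2*(3 + (-4)²) = 2*(3 + 16) = 2*19 = 38)
C(o(-17, -8), 562) - 1*20015 = 38 - 1*20015 = 38 - 20015 = -19977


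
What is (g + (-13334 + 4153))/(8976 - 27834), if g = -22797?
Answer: 15989/9429 ≈ 1.6957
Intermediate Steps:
(g + (-13334 + 4153))/(8976 - 27834) = (-22797 + (-13334 + 4153))/(8976 - 27834) = (-22797 - 9181)/(-18858) = -31978*(-1/18858) = 15989/9429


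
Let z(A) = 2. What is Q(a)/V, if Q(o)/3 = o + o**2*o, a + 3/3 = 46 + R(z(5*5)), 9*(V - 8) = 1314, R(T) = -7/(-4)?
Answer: 1784235/896 ≈ 1991.3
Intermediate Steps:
R(T) = 7/4 (R(T) = -7*(-1/4) = 7/4)
V = 154 (V = 8 + (1/9)*1314 = 8 + 146 = 154)
a = 187/4 (a = -1 + (46 + 7/4) = -1 + 191/4 = 187/4 ≈ 46.750)
Q(o) = 3*o + 3*o**3 (Q(o) = 3*(o + o**2*o) = 3*(o + o**3) = 3*o + 3*o**3)
Q(a)/V = (3*(187/4)*(1 + (187/4)**2))/154 = (3*(187/4)*(1 + 34969/16))*(1/154) = (3*(187/4)*(34985/16))*(1/154) = (19626585/64)*(1/154) = 1784235/896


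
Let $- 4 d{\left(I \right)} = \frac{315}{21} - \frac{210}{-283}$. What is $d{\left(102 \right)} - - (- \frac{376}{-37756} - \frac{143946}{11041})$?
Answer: $- \frac{2001162949625}{117972510868} \approx -16.963$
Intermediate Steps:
$d{\left(I \right)} = - \frac{4455}{1132}$ ($d{\left(I \right)} = - \frac{\frac{315}{21} - \frac{210}{-283}}{4} = - \frac{315 \cdot \frac{1}{21} - - \frac{210}{283}}{4} = - \frac{15 + \frac{210}{283}}{4} = \left(- \frac{1}{4}\right) \frac{4455}{283} = - \frac{4455}{1132}$)
$d{\left(102 \right)} - - (- \frac{376}{-37756} - \frac{143946}{11041}) = - \frac{4455}{1132} - - (- \frac{376}{-37756} - \frac{143946}{11041}) = - \frac{4455}{1132} - - (\left(-376\right) \left(- \frac{1}{37756}\right) - \frac{143946}{11041}) = - \frac{4455}{1132} - - (\frac{94}{9439} - \frac{143946}{11041}) = - \frac{4455}{1132} - \left(-1\right) \left(- \frac{1357668440}{104215999}\right) = - \frac{4455}{1132} - \frac{1357668440}{104215999} = - \frac{2001162949625}{117972510868}$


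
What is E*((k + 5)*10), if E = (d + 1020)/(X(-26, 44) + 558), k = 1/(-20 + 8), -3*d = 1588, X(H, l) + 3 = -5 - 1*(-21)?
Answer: 217120/5139 ≈ 42.249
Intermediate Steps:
X(H, l) = 13 (X(H, l) = -3 + (-5 - 1*(-21)) = -3 + (-5 + 21) = -3 + 16 = 13)
d = -1588/3 (d = -⅓*1588 = -1588/3 ≈ -529.33)
k = -1/12 (k = 1/(-12) = -1/12 ≈ -0.083333)
E = 1472/1713 (E = (-1588/3 + 1020)/(13 + 558) = (1472/3)/571 = (1472/3)*(1/571) = 1472/1713 ≈ 0.85931)
E*((k + 5)*10) = 1472*((-1/12 + 5)*10)/1713 = 1472*((59/12)*10)/1713 = (1472/1713)*(295/6) = 217120/5139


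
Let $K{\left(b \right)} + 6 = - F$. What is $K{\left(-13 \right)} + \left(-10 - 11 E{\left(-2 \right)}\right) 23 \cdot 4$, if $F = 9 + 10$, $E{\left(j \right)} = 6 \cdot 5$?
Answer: $-31305$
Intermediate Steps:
$E{\left(j \right)} = 30$
$F = 19$
$K{\left(b \right)} = -25$ ($K{\left(b \right)} = -6 - 19 = -25$)
$K{\left(-13 \right)} + \left(-10 - 11 E{\left(-2 \right)}\right) 23 \cdot 4 = -25 + \left(-10 - 330\right) 23 \cdot 4 = -25 + \left(-10 - 330\right) 92 = -25 - 31280 = -31305$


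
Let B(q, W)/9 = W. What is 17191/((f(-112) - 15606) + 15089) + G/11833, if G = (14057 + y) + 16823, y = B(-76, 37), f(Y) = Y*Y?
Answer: 578819854/142315491 ≈ 4.0672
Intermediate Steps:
B(q, W) = 9*W
f(Y) = Y**2
y = 333 (y = 9*37 = 333)
G = 31213 (G = (14057 + 333) + 16823 = 14390 + 16823 = 31213)
17191/((f(-112) - 15606) + 15089) + G/11833 = 17191/(((-112)**2 - 15606) + 15089) + 31213/11833 = 17191/((12544 - 15606) + 15089) + 31213*(1/11833) = 17191/(-3062 + 15089) + 31213/11833 = 17191/12027 + 31213/11833 = 578819854/142315491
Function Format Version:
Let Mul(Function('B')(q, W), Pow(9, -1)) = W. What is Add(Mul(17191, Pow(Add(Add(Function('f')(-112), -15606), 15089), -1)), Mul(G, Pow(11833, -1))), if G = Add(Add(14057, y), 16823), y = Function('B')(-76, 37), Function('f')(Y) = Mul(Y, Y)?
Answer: Rational(578819854, 142315491) ≈ 4.0672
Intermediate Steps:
Function('B')(q, W) = Mul(9, W)
Function('f')(Y) = Pow(Y, 2)
y = 333 (y = Mul(9, 37) = 333)
G = 31213 (G = Add(Add(14057, 333), 16823) = Add(14390, 16823) = 31213)
Add(Mul(17191, Pow(Add(Add(Function('f')(-112), -15606), 15089), -1)), Mul(G, Pow(11833, -1))) = Add(Mul(17191, Pow(Add(Add(Pow(-112, 2), -15606), 15089), -1)), Mul(31213, Pow(11833, -1))) = Add(Mul(17191, Pow(Add(Add(12544, -15606), 15089), -1)), Mul(31213, Rational(1, 11833))) = Add(Mul(17191, Pow(Add(-3062, 15089), -1)), Rational(31213, 11833)) = Add(Mul(17191, Pow(12027, -1)), Rational(31213, 11833)) = Add(Mul(17191, Rational(1, 12027)), Rational(31213, 11833)) = Add(Rational(17191, 12027), Rational(31213, 11833)) = Rational(578819854, 142315491)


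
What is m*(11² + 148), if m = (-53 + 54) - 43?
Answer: -11298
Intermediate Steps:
m = -42 (m = 1 - 43 = -42)
m*(11² + 148) = -42*(11² + 148) = -42*(121 + 148) = -42*269 = -11298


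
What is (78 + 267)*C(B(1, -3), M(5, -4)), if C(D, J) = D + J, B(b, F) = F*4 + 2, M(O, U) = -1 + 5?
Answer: -2070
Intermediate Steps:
M(O, U) = 4
B(b, F) = 2 + 4*F (B(b, F) = 4*F + 2 = 2 + 4*F)
(78 + 267)*C(B(1, -3), M(5, -4)) = (78 + 267)*((2 + 4*(-3)) + 4) = 345*((2 - 12) + 4) = 345*(-10 + 4) = 345*(-6) = -2070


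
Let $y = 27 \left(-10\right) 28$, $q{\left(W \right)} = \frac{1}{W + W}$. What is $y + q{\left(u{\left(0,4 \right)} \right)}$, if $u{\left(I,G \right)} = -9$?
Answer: $- \frac{136081}{18} \approx -7560.1$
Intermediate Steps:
$q{\left(W \right)} = \frac{1}{2 W}$
$y = -7560$ ($y = \left(-270\right) 28 = -7560$)
$y + q{\left(u{\left(0,4 \right)} \right)} = -7560 + \frac{1}{2 \left(-9\right)} = -7560 + \frac{1}{2} \left(- \frac{1}{9}\right) = -7560 - \frac{1}{18} = - \frac{136081}{18}$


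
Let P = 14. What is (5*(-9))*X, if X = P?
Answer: -630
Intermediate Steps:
X = 14
(5*(-9))*X = (5*(-9))*14 = -45*14 = -630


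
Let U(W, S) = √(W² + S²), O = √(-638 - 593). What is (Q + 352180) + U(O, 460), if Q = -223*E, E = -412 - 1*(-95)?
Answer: 422871 + √210369 ≈ 4.2333e+5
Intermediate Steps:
E = -317 (E = -412 + 95 = -317)
O = I*√1231 (O = √(-1231) = I*√1231 ≈ 35.086*I)
U(W, S) = √(S² + W²)
Q = 70691 (Q = -223*(-317) = 70691)
(Q + 352180) + U(O, 460) = (70691 + 352180) + √(460² + (I*√1231)²) = 422871 + √(211600 - 1231) = 422871 + √210369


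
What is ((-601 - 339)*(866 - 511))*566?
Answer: -188874200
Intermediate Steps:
((-601 - 339)*(866 - 511))*566 = -940*355*566 = -333700*566 = -188874200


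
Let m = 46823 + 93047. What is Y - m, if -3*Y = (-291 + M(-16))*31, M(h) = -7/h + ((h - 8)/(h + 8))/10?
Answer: -32848949/240 ≈ -1.3687e+5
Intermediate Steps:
M(h) = -7/h + (-8 + h)/(10*(8 + h)) (M(h) = -7/h + ((-8 + h)/(8 + h))*(1/10) = -7/h + (-8 + h)/(10*(8 + h)))
Y = 719851/240 (Y = -(-291 + (1/10)*(-560 + (-16)**2 - 78*(-16))/(-16*(8 - 16)))*31/3 = -(-291 + (1/10)*(-1/16)*(-560 + 256 + 1248)/(-8))*31/3 = -(-291 + (1/10)*(-1/16)*(-1/8)*944)*31/3 = -(-291 + 59/80)*31/3 = -(-23221)*31/240 = -1/3*(-719851/80) = 719851/240 ≈ 2999.4)
m = 139870
Y - m = 719851/240 - 1*139870 = 719851/240 - 139870 = -32848949/240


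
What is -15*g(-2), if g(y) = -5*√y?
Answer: 75*I*√2 ≈ 106.07*I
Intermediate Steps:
-15*g(-2) = -(-75)*√(-2) = -(-75)*I*√2 = 75*I*√2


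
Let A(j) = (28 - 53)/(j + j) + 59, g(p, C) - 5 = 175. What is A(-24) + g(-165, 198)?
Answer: 11497/48 ≈ 239.52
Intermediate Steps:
g(p, C) = 180 (g(p, C) = 5 + 175 = 180)
A(j) = 59 - 25/(2*j) (A(j) = -25*1/(2*j) + 59 = -25/(2*j) + 59 = 59 - 25/(2*j))
A(-24) + g(-165, 198) = (59 - 25/2/(-24)) + 180 = (59 - 25/2*(-1/24)) + 180 = (59 + 25/48) + 180 = 2857/48 + 180 = 11497/48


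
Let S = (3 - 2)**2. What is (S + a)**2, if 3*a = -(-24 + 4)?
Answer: 529/9 ≈ 58.778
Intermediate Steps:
S = 1 (S = 1**2 = 1)
a = 20/3 (a = (-(-24 + 4))/3 = (-1*(-20))/3 = (1/3)*20 = 20/3 ≈ 6.6667)
(S + a)**2 = (1 + 20/3)**2 = (23/3)**2 = 529/9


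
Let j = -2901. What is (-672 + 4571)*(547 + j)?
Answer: -9178246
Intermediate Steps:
(-672 + 4571)*(547 + j) = (-672 + 4571)*(547 - 2901) = 3899*(-2354) = -9178246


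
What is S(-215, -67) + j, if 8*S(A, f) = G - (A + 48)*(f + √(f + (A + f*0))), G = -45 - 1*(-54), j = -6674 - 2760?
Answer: -21663/2 + 167*I*√282/8 ≈ -10832.0 + 350.55*I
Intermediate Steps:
j = -9434
G = 9 (G = -45 + 54 = 9)
S(A, f) = 9/8 - (48 + A)*(f + √(A + f))/8 (S(A, f) = (9 - (A + 48)*(f + √(f + (A + f*0))))/8 = (9 - (48 + A)*(f + √(f + (A + 0))))/8 = (9 - (48 + A)*(f + √(f + A)))/8 = (9 - (48 + A)*(f + √(A + f)))/8 = 9/8 - (48 + A)*(f + √(A + f))/8)
S(-215, -67) + j = (9/8 - 6*(-67) - 6*√(-215 - 67) - ⅛*(-215)*(-67) - ⅛*(-215)*√(-215 - 67)) - 9434 = (9/8 + 402 - 6*I*√282 - 14405/8 - ⅛*(-215)*√(-282)) - 9434 = (9/8 + 402 - 6*I*√282 - 14405/8 - ⅛*(-215)*I*√282) - 9434 = (9/8 + 402 - 6*I*√282 - 14405/8 + 215*I*√282/8) - 9434 = (-2795/2 + 167*I*√282/8) - 9434 = -21663/2 + 167*I*√282/8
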